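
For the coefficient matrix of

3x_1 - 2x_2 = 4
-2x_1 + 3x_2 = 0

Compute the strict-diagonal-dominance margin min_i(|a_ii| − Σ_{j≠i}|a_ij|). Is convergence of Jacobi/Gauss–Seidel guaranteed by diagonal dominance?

row 1: |3| − (2) = 1
row 2: |3| − (2) = 1
minimum over rows = 1 → strictly diagonally dominant (convergence guaranteed)

1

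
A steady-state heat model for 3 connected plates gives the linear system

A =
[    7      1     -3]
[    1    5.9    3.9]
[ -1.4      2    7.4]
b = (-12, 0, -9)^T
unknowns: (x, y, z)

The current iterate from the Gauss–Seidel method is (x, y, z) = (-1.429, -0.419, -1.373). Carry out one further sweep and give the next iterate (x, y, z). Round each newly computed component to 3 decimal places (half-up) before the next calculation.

One sweep:
  x = (-12 - (1)·-0.419 - (-3)·-1.373) / (7) = -2.243
  y = (0 - (1)·-2.243 - (3.9)·-1.373) / (5.9) = 1.288
  z = (-9 - (-1.4)·-2.243 - (2)·1.288) / (7.4) = -1.989

(-2.243, 1.288, -1.989)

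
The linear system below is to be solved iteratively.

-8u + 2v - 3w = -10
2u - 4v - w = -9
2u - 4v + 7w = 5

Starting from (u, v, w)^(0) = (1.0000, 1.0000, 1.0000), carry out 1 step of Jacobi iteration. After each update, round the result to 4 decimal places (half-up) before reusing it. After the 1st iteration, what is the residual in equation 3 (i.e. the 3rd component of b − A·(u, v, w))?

Iteration 1:
  u = (-10 - (2)·1.0000 - (-3)·1.0000) / (-8) = 1.1250
  v = (-9 - (2)·1.0000 - (-1)·1.0000) / (-4) = 2.5000
  w = (5 - (2)·1.0000 - (-4)·1.0000) / (7) = 1.0000
Residual b − A·x = (-3.0000, -0.2500, 5.7500)

5.7500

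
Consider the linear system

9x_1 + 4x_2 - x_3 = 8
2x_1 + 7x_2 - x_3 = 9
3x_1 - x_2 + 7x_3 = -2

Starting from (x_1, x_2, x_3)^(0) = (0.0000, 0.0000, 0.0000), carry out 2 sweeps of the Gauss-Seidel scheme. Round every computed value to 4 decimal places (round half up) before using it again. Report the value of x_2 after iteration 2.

1.1050

Iteration 1:
  x_1 = (8 - (4)·0.0000 - (-1)·0.0000) / (9) = 0.8889
  x_2 = (9 - (2)·0.8889 - (-1)·0.0000) / (7) = 1.0317
  x_3 = (-2 - (3)·0.8889 - (-1)·1.0317) / (7) = -0.5193
Iteration 2:
  x_1 = (8 - (4)·1.0317 - (-1)·-0.5193) / (9) = 0.3727
  x_2 = (9 - (2)·0.3727 - (-1)·-0.5193) / (7) = 1.1050
  x_3 = (-2 - (3)·0.3727 - (-1)·1.1050) / (7) = -0.2876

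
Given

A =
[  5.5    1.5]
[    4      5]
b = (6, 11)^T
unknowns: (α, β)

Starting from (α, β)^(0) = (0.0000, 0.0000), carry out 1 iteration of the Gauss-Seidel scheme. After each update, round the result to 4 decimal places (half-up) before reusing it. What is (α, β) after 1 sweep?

(1.0909, 1.3273)

Iteration 1:
  α = (6 - (1.5)·0.0000) / (5.5) = 1.0909
  β = (11 - (4)·1.0909) / (5) = 1.3273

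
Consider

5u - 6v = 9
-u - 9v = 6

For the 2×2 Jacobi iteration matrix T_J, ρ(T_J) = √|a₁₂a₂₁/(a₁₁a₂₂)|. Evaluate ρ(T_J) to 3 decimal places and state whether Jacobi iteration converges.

a₁₂a₂₁/(a₁₁a₂₂) = (-6)·(-1) / ((5)·(-9)) = -0.133333
ρ = √|-0.133333| = √0.133333 = 0.365
ρ < 1, so Jacobi converges

0.365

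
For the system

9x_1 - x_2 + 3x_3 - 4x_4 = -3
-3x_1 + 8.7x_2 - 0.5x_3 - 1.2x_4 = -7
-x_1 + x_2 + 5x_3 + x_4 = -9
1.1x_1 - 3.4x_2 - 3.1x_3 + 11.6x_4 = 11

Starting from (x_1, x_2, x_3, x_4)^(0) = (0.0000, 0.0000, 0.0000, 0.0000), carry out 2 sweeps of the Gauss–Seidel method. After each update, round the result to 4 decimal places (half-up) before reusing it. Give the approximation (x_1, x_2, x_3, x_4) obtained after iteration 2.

(0.2413, -0.7821, -1.6475, 0.2559)

Iteration 1:
  x_1 = (-3 - (-1)·0.0000 - (3)·0.0000 - (-4)·0.0000) / (9) = -0.3333
  x_2 = (-7 - (-3)·-0.3333 - (-0.5)·0.0000 - (-1.2)·0.0000) / (8.7) = -0.9195
  x_3 = (-9 - (-1)·-0.3333 - (1)·-0.9195 - (1)·0.0000) / (5) = -1.6828
  x_4 = (11 - (1.1)·-0.3333 - (-3.4)·-0.9195 - (-3.1)·-1.6828) / (11.6) = 0.2607
Iteration 2:
  x_1 = (-3 - (-1)·-0.9195 - (3)·-1.6828 - (-4)·0.2607) / (9) = 0.2413
  x_2 = (-7 - (-3)·0.2413 - (-0.5)·-1.6828 - (-1.2)·0.2607) / (8.7) = -0.7821
  x_3 = (-9 - (-1)·0.2413 - (1)·-0.7821 - (1)·0.2607) / (5) = -1.6475
  x_4 = (11 - (1.1)·0.2413 - (-3.4)·-0.7821 - (-3.1)·-1.6475) / (11.6) = 0.2559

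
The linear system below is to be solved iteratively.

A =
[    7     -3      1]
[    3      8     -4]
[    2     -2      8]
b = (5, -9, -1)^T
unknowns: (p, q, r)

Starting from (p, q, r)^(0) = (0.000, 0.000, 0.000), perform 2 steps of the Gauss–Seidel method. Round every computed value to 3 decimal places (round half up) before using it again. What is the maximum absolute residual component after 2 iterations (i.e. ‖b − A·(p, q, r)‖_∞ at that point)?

Iteration 1:
  p = (5 - (-3)·0.000 - (1)·0.000) / (7) = 0.714
  q = (-9 - (3)·0.714 - (-4)·0.000) / (8) = -1.393
  r = (-1 - (2)·0.714 - (-2)·-1.393) / (8) = -0.652
Iteration 2:
  p = (5 - (-3)·-1.393 - (1)·-0.652) / (7) = 0.210
  q = (-9 - (3)·0.210 - (-4)·-0.652) / (8) = -1.530
  r = (-1 - (2)·0.210 - (-2)·-1.530) / (8) = -0.560
Residual b − A·x = (-0.500, 0.370, 0.000); ∞-norm = 0.500

0.500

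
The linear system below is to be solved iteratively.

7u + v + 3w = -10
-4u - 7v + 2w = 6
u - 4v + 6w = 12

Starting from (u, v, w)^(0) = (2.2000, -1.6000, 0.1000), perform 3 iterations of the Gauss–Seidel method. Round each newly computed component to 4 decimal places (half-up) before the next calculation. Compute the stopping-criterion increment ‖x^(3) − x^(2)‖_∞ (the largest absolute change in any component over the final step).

Iteration 1:
  u = (-10 - (1)·-1.6000 - (3)·0.1000) / (7) = -1.2429
  v = (6 - (-4)·-1.2429 - (2)·0.1000) / (-7) = -0.1183
  w = (12 - (1)·-1.2429 - (-4)·-0.1183) / (6) = 2.1283
Iteration 2:
  u = (-10 - (1)·-0.1183 - (3)·2.1283) / (7) = -2.3238
  v = (6 - (-4)·-2.3238 - (2)·2.1283) / (-7) = 1.0788
  w = (12 - (1)·-2.3238 - (-4)·1.0788) / (6) = 3.1065
Iteration 3:
  u = (-10 - (1)·1.0788 - (3)·3.1065) / (7) = -2.9140
  v = (6 - (-4)·-2.9140 - (2)·3.1065) / (-7) = 1.6956
  w = (12 - (1)·-2.9140 - (-4)·1.6956) / (6) = 3.6161
Change: (-0.5902, 0.6168, 0.5096) → max |·| = 0.6168

0.6168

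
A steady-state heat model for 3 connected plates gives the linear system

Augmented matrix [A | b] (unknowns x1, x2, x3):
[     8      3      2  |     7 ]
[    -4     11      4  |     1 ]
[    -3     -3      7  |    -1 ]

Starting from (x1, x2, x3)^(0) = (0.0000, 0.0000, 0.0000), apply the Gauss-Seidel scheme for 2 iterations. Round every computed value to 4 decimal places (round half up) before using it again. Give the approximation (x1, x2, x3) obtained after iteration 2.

Iteration 1:
  x1 = (7 - (3)·0.0000 - (2)·0.0000) / (8) = 0.8750
  x2 = (1 - (-4)·0.8750 - (4)·0.0000) / (11) = 0.4091
  x3 = (-1 - (-3)·0.8750 - (-3)·0.4091) / (7) = 0.4075
Iteration 2:
  x1 = (7 - (3)·0.4091 - (2)·0.4075) / (8) = 0.6197
  x2 = (1 - (-4)·0.6197 - (4)·0.4075) / (11) = 0.1681
  x3 = (-1 - (-3)·0.6197 - (-3)·0.1681) / (7) = 0.1948

(0.6197, 0.1681, 0.1948)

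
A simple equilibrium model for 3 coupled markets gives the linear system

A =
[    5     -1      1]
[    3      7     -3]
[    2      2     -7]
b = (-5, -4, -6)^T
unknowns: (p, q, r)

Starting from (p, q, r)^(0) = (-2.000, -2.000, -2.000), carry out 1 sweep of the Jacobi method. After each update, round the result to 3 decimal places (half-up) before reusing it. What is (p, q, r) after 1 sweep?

(-1.000, -0.571, -0.286)

Iteration 1:
  p = (-5 - (-1)·-2.000 - (1)·-2.000) / (5) = -1.000
  q = (-4 - (3)·-2.000 - (-3)·-2.000) / (7) = -0.571
  r = (-6 - (2)·-2.000 - (2)·-2.000) / (-7) = -0.286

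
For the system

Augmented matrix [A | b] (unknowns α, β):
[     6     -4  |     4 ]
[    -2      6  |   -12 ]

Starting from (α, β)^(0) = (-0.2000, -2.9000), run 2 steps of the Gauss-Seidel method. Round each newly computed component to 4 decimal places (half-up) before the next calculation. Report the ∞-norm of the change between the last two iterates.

0.3186

Iteration 1:
  α = (4 - (-4)·-2.9000) / (6) = -1.2667
  β = (-12 - (-2)·-1.2667) / (6) = -2.4222
Iteration 2:
  α = (4 - (-4)·-2.4222) / (6) = -0.9481
  β = (-12 - (-2)·-0.9481) / (6) = -2.3160
Change: (0.3186, 0.1062) → max |·| = 0.3186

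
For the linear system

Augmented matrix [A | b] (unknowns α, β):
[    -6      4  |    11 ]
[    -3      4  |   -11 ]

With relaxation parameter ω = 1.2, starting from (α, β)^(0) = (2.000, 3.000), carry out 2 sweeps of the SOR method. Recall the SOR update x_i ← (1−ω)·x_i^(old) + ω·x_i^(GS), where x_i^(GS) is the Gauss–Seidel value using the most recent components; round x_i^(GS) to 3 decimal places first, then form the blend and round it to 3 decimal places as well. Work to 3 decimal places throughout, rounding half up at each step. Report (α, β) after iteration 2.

(-5.424, -7.366)

Iteration 1:
  α: GS value = (11 - (4)·3.000) / (-6) = 0.167;  α ← (1−ω)·2.000 + ω·0.167 = -0.200
  β: GS value = (-11 - (-3)·-0.200) / (4) = -2.900;  β ← (1−ω)·3.000 + ω·-2.900 = -4.080
Iteration 2:
  α: GS value = (11 - (4)·-4.080) / (-6) = -4.553;  α ← (1−ω)·-0.200 + ω·-4.553 = -5.424
  β: GS value = (-11 - (-3)·-5.424) / (4) = -6.818;  β ← (1−ω)·-4.080 + ω·-6.818 = -7.366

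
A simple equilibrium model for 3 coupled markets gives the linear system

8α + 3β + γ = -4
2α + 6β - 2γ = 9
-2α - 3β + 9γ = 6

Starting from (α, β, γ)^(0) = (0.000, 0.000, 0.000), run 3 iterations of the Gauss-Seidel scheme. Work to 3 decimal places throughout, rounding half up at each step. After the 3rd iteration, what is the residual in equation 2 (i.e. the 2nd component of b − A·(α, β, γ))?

-0.044

Iteration 1:
  α = (-4 - (3)·0.000 - (1)·0.000) / (8) = -0.500
  β = (9 - (2)·-0.500 - (-2)·0.000) / (6) = 1.667
  γ = (6 - (-2)·-0.500 - (-3)·1.667) / (9) = 1.111
Iteration 2:
  α = (-4 - (3)·1.667 - (1)·1.111) / (8) = -1.264
  β = (9 - (2)·-1.264 - (-2)·1.111) / (6) = 2.292
  γ = (6 - (-2)·-1.264 - (-3)·2.292) / (9) = 1.150
Iteration 3:
  α = (-4 - (3)·2.292 - (1)·1.150) / (8) = -1.503
  β = (9 - (2)·-1.503 - (-2)·1.150) / (6) = 2.384
  γ = (6 - (-2)·-1.503 - (-3)·2.384) / (9) = 1.127
Residual b − A·x = (-0.255, -0.044, 0.003)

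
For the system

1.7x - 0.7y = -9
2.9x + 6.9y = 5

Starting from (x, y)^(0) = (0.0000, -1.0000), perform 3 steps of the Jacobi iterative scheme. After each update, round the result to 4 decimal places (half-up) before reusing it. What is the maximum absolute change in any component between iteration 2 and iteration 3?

0.9875

Iteration 1:
  x = (-9 - (-0.7)·-1.0000) / (1.7) = -5.7059
  y = (5 - (2.9)·0.0000) / (6.9) = 0.7246
Iteration 2:
  x = (-9 - (-0.7)·0.7246) / (1.7) = -4.9958
  y = (5 - (2.9)·-5.7059) / (6.9) = 3.1228
Iteration 3:
  x = (-9 - (-0.7)·3.1228) / (1.7) = -4.0083
  y = (5 - (2.9)·-4.9958) / (6.9) = 2.8243
Change: (0.9875, -0.2985) → max |·| = 0.9875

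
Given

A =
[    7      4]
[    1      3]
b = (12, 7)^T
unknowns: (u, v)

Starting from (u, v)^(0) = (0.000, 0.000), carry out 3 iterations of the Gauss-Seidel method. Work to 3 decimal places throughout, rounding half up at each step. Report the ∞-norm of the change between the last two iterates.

0.192

Iteration 1:
  u = (12 - (4)·0.000) / (7) = 1.714
  v = (7 - (1)·1.714) / (3) = 1.762
Iteration 2:
  u = (12 - (4)·1.762) / (7) = 0.707
  v = (7 - (1)·0.707) / (3) = 2.098
Iteration 3:
  u = (12 - (4)·2.098) / (7) = 0.515
  v = (7 - (1)·0.515) / (3) = 2.162
Change: (-0.192, 0.064) → max |·| = 0.192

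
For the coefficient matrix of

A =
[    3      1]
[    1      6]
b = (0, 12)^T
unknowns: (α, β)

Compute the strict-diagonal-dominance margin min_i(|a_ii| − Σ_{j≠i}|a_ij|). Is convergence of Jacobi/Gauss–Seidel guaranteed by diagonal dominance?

2

row 1: |3| − (1) = 2
row 2: |6| − (1) = 5
minimum over rows = 2 → strictly diagonally dominant (convergence guaranteed)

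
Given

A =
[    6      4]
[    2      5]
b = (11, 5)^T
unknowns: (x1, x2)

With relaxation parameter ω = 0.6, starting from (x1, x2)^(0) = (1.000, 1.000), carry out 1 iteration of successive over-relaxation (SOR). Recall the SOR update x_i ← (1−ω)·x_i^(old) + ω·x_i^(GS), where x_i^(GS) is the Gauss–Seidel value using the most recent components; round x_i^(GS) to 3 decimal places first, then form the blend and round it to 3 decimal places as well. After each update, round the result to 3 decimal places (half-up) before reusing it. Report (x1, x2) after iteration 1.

Iteration 1:
  x1: GS value = (11 - (4)·1.000) / (6) = 1.167;  x1 ← (1−ω)·1.000 + ω·1.167 = 1.100
  x2: GS value = (5 - (2)·1.100) / (5) = 0.560;  x2 ← (1−ω)·1.000 + ω·0.560 = 0.736

(1.100, 0.736)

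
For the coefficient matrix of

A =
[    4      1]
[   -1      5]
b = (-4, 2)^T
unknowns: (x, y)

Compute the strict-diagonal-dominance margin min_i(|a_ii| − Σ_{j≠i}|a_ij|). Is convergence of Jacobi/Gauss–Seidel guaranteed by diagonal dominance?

row 1: |4| − (1) = 3
row 2: |5| − (1) = 4
minimum over rows = 3 → strictly diagonally dominant (convergence guaranteed)

3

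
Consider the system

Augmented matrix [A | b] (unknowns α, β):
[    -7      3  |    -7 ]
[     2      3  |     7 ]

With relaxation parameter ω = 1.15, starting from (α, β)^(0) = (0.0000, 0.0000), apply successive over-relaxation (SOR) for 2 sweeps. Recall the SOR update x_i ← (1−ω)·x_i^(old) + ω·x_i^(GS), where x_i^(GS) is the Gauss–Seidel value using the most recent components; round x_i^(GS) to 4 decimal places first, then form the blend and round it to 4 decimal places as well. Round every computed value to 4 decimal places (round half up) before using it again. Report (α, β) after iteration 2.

(1.8655, 0.9829)

Iteration 1:
  α: GS value = (-7 - (3)·0.0000) / (-7) = 1.0000;  α ← (1−ω)·0.0000 + ω·1.0000 = 1.1500
  β: GS value = (7 - (2)·1.1500) / (3) = 1.5667;  β ← (1−ω)·0.0000 + ω·1.5667 = 1.8017
Iteration 2:
  α: GS value = (-7 - (3)·1.8017) / (-7) = 1.7722;  α ← (1−ω)·1.1500 + ω·1.7722 = 1.8655
  β: GS value = (7 - (2)·1.8655) / (3) = 1.0897;  β ← (1−ω)·1.8017 + ω·1.0897 = 0.9829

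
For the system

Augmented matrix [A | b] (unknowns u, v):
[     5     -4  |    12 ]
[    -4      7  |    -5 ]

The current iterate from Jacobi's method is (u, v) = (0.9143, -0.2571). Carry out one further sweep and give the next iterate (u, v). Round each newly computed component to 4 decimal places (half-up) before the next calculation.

(2.1943, -0.1918)

One sweep:
  u = (12 - (-4)·-0.2571) / (5) = 2.1943
  v = (-5 - (-4)·0.9143) / (7) = -0.1918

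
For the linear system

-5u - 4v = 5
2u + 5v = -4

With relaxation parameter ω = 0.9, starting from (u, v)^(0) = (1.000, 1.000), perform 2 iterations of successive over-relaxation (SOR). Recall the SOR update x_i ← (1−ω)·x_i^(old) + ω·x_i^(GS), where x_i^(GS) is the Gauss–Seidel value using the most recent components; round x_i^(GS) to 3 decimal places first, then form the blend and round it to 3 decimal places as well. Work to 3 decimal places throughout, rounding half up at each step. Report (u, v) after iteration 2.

Iteration 1:
  u: GS value = (5 - (-4)·1.000) / (-5) = -1.800;  u ← (1−ω)·1.000 + ω·-1.800 = -1.520
  v: GS value = (-4 - (2)·-1.520) / (5) = -0.192;  v ← (1−ω)·1.000 + ω·-0.192 = -0.073
Iteration 2:
  u: GS value = (5 - (-4)·-0.073) / (-5) = -0.942;  u ← (1−ω)·-1.520 + ω·-0.942 = -1.000
  v: GS value = (-4 - (2)·-1.000) / (5) = -0.400;  v ← (1−ω)·-0.073 + ω·-0.400 = -0.367

(-1.000, -0.367)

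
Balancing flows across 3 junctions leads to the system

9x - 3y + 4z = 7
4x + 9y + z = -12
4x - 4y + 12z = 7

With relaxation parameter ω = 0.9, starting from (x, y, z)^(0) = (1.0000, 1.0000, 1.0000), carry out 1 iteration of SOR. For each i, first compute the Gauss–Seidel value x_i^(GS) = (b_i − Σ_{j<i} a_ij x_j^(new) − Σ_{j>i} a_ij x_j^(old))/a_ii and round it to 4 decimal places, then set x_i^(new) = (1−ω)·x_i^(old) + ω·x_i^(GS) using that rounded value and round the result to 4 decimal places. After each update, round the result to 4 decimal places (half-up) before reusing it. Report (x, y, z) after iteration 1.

Iteration 1:
  x: GS value = (7 - (-3)·1.0000 - (4)·1.0000) / (9) = 0.6667;  x ← (1−ω)·1.0000 + ω·0.6667 = 0.7000
  y: GS value = (-12 - (4)·0.7000 - (1)·1.0000) / (9) = -1.7556;  y ← (1−ω)·1.0000 + ω·-1.7556 = -1.4800
  z: GS value = (7 - (4)·0.7000 - (-4)·-1.4800) / (12) = -0.1433;  z ← (1−ω)·1.0000 + ω·-0.1433 = -0.0290

(0.7000, -1.4800, -0.0290)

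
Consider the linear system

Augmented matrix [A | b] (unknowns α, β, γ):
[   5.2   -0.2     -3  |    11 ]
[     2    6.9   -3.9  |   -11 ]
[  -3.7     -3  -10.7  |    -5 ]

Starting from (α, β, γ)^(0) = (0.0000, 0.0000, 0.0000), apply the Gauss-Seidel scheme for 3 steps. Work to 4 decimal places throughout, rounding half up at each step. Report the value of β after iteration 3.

-2.0784

Iteration 1:
  α = (11 - (-0.2)·0.0000 - (-3)·0.0000) / (5.2) = 2.1154
  β = (-11 - (2)·2.1154 - (-3.9)·0.0000) / (6.9) = -2.2074
  γ = (-5 - (-3.7)·2.1154 - (-3)·-2.2074) / (-10.7) = 0.3547
Iteration 2:
  α = (11 - (-0.2)·-2.2074 - (-3)·0.3547) / (5.2) = 2.2351
  β = (-11 - (2)·2.2351 - (-3.9)·0.3547) / (6.9) = -2.0416
  γ = (-5 - (-3.7)·2.2351 - (-3)·-2.0416) / (-10.7) = 0.2668
Iteration 3:
  α = (11 - (-0.2)·-2.0416 - (-3)·0.2668) / (5.2) = 2.1908
  β = (-11 - (2)·2.1908 - (-3.9)·0.2668) / (6.9) = -2.0784
  γ = (-5 - (-3.7)·2.1908 - (-3)·-2.0784) / (-10.7) = 0.2925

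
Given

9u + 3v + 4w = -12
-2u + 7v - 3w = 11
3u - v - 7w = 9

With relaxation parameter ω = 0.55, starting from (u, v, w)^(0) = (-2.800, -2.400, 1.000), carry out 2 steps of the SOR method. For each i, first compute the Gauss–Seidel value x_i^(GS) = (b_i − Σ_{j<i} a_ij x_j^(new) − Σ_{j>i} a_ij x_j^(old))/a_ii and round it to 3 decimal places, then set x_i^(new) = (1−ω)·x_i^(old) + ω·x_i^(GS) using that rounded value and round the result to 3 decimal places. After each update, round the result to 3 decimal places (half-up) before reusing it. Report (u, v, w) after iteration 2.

Iteration 1:
  u: GS value = (-12 - (3)·-2.400 - (4)·1.000) / (9) = -0.978;  u ← (1−ω)·-2.800 + ω·-0.978 = -1.798
  v: GS value = (11 - (-2)·-1.798 - (-3)·1.000) / (7) = 1.486;  v ← (1−ω)·-2.400 + ω·1.486 = -0.263
  w: GS value = (9 - (3)·-1.798 - (-1)·-0.263) / (-7) = -2.019;  w ← (1−ω)·1.000 + ω·-2.019 = -0.660
Iteration 2:
  u: GS value = (-12 - (3)·-0.263 - (4)·-0.660) / (9) = -0.952;  u ← (1−ω)·-1.798 + ω·-0.952 = -1.333
  v: GS value = (11 - (-2)·-1.333 - (-3)·-0.660) / (7) = 0.908;  v ← (1−ω)·-0.263 + ω·0.908 = 0.381
  w: GS value = (9 - (3)·-1.333 - (-1)·0.381) / (-7) = -1.911;  w ← (1−ω)·-0.660 + ω·-1.911 = -1.348

(-1.333, 0.381, -1.348)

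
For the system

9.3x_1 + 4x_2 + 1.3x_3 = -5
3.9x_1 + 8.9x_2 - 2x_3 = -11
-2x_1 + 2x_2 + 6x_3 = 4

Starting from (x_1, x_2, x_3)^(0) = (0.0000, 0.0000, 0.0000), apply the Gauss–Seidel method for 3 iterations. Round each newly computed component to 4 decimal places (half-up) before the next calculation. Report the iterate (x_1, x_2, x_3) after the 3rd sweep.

Iteration 1:
  x_1 = (-5 - (4)·0.0000 - (1.3)·0.0000) / (9.3) = -0.5376
  x_2 = (-11 - (3.9)·-0.5376 - (-2)·0.0000) / (8.9) = -1.0004
  x_3 = (4 - (-2)·-0.5376 - (2)·-1.0004) / (6) = 0.8209
Iteration 2:
  x_1 = (-5 - (4)·-1.0004 - (1.3)·0.8209) / (9.3) = -0.2221
  x_2 = (-11 - (3.9)·-0.2221 - (-2)·0.8209) / (8.9) = -0.9542
  x_3 = (4 - (-2)·-0.2221 - (2)·-0.9542) / (6) = 0.9107
Iteration 3:
  x_1 = (-5 - (4)·-0.9542 - (1.3)·0.9107) / (9.3) = -0.2545
  x_2 = (-11 - (3.9)·-0.2545 - (-2)·0.9107) / (8.9) = -0.9198
  x_3 = (4 - (-2)·-0.2545 - (2)·-0.9198) / (6) = 0.8884

(-0.2545, -0.9198, 0.8884)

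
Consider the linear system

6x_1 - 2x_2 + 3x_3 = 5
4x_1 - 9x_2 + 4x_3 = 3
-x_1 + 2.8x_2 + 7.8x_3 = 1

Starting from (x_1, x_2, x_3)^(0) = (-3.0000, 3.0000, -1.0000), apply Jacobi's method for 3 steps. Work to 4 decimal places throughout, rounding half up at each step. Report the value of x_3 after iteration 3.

0.1904

Iteration 1:
  x_1 = (5 - (-2)·3.0000 - (3)·-1.0000) / (6) = 2.3333
  x_2 = (3 - (4)·-3.0000 - (4)·-1.0000) / (-9) = -2.1111
  x_3 = (1 - (-1)·-3.0000 - (2.8)·3.0000) / (7.8) = -1.3333
Iteration 2:
  x_1 = (5 - (-2)·-2.1111 - (3)·-1.3333) / (6) = 0.7963
  x_2 = (3 - (4)·2.3333 - (4)·-1.3333) / (-9) = 0.1111
  x_3 = (1 - (-1)·2.3333 - (2.8)·-2.1111) / (7.8) = 1.1852
Iteration 3:
  x_1 = (5 - (-2)·0.1111 - (3)·1.1852) / (6) = 0.2778
  x_2 = (3 - (4)·0.7963 - (4)·1.1852) / (-9) = 0.5473
  x_3 = (1 - (-1)·0.7963 - (2.8)·0.1111) / (7.8) = 0.1904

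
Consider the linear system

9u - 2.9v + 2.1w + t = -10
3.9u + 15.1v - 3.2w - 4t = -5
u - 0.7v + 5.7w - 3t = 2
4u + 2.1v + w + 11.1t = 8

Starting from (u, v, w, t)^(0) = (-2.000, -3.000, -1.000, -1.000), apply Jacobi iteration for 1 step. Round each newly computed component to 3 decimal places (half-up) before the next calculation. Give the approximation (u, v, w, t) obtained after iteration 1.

Iteration 1:
  u = (-10 - (-2.9)·-3.000 - (2.1)·-1.000 - (1)·-1.000) / (9) = -1.733
  v = (-5 - (3.9)·-2.000 - (-3.2)·-1.000 - (-4)·-1.000) / (15.1) = -0.291
  w = (2 - (1)·-2.000 - (-0.7)·-3.000 - (-3)·-1.000) / (5.7) = -0.193
  t = (8 - (4)·-2.000 - (2.1)·-3.000 - (1)·-1.000) / (11.1) = 2.099

(-1.733, -0.291, -0.193, 2.099)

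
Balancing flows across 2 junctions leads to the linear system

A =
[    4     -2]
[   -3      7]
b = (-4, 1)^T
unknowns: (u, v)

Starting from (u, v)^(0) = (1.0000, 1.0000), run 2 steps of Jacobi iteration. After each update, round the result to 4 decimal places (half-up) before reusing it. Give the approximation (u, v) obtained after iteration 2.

(-0.7143, -0.0714)

Iteration 1:
  u = (-4 - (-2)·1.0000) / (4) = -0.5000
  v = (1 - (-3)·1.0000) / (7) = 0.5714
Iteration 2:
  u = (-4 - (-2)·0.5714) / (4) = -0.7143
  v = (1 - (-3)·-0.5000) / (7) = -0.0714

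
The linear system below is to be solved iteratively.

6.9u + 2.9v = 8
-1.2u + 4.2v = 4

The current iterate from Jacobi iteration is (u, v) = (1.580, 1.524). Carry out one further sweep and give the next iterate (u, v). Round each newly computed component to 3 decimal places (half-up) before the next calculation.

One sweep:
  u = (8 - (2.9)·1.524) / (6.9) = 0.519
  v = (4 - (-1.2)·1.580) / (4.2) = 1.404

(0.519, 1.404)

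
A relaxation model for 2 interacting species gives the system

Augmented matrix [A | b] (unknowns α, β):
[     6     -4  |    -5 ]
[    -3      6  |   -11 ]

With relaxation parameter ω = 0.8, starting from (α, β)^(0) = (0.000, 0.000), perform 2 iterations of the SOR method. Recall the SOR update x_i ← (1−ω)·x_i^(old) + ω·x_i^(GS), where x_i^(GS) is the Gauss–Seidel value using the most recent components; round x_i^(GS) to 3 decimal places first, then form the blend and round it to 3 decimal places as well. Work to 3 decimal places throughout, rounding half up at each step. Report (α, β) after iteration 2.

Iteration 1:
  α: GS value = (-5 - (-4)·0.000) / (6) = -0.833;  α ← (1−ω)·0.000 + ω·-0.833 = -0.666
  β: GS value = (-11 - (-3)·-0.666) / (6) = -2.166;  β ← (1−ω)·0.000 + ω·-2.166 = -1.733
Iteration 2:
  α: GS value = (-5 - (-4)·-1.733) / (6) = -1.989;  α ← (1−ω)·-0.666 + ω·-1.989 = -1.724
  β: GS value = (-11 - (-3)·-1.724) / (6) = -2.695;  β ← (1−ω)·-1.733 + ω·-2.695 = -2.503

(-1.724, -2.503)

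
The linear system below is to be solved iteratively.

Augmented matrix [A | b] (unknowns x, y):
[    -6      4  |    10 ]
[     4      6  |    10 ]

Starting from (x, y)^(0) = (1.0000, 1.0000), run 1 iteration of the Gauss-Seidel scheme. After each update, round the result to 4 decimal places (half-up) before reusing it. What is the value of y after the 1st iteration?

Iteration 1:
  x = (10 - (4)·1.0000) / (-6) = -1.0000
  y = (10 - (4)·-1.0000) / (6) = 2.3333

2.3333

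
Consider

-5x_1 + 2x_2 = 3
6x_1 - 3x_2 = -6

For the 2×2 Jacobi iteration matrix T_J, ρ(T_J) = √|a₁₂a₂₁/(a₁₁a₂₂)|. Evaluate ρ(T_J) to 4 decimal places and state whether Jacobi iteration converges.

a₁₂a₂₁/(a₁₁a₂₂) = (2)·(6) / ((-5)·(-3)) = 0.800000
ρ = √|0.800000| = √0.800000 = 0.8944
ρ < 1, so Jacobi converges

0.8944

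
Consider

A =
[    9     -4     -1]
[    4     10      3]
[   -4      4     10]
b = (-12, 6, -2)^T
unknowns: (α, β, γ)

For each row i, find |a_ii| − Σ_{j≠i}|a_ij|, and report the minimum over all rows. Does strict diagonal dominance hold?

row 1: |9| − (4+1) = 4
row 2: |10| − (4+3) = 3
row 3: |10| − (4+4) = 2
minimum over rows = 2 → strictly diagonally dominant (convergence guaranteed)

2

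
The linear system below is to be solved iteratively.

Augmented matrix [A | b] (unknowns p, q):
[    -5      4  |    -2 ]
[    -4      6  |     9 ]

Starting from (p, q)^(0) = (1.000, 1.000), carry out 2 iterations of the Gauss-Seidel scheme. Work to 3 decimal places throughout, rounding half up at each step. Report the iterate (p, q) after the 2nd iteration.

Iteration 1:
  p = (-2 - (4)·1.000) / (-5) = 1.200
  q = (9 - (-4)·1.200) / (6) = 2.300
Iteration 2:
  p = (-2 - (4)·2.300) / (-5) = 2.240
  q = (9 - (-4)·2.240) / (6) = 2.993

(2.240, 2.993)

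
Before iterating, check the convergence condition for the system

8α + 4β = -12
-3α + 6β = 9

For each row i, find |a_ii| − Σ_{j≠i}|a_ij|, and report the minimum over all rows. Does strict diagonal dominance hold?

row 1: |8| − (4) = 4
row 2: |6| − (3) = 3
minimum over rows = 3 → strictly diagonally dominant (convergence guaranteed)

3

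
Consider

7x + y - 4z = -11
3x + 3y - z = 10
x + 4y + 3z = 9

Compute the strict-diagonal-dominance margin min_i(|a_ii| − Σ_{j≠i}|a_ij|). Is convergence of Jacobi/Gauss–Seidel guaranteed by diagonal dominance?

row 1: |7| − (1+4) = 2
row 2: |3| − (3+1) = -1
row 3: |3| − (1+4) = -2
minimum over rows = -2 → not strictly diagonally dominant

-2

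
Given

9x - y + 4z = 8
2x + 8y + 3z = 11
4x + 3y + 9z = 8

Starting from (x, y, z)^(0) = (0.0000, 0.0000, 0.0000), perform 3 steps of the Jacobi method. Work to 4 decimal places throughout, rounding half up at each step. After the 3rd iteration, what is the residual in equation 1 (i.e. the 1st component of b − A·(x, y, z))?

-0.7914

Iteration 1:
  x = (8 - (-1)·0.0000 - (4)·0.0000) / (9) = 0.8889
  y = (11 - (2)·0.0000 - (3)·0.0000) / (8) = 1.3750
  z = (8 - (4)·0.0000 - (3)·0.0000) / (9) = 0.8889
Iteration 2:
  x = (8 - (-1)·1.3750 - (4)·0.8889) / (9) = 0.6466
  y = (11 - (2)·0.8889 - (3)·0.8889) / (8) = 0.8194
  z = (8 - (4)·0.8889 - (3)·1.3750) / (9) = 0.0355
Iteration 3:
  x = (8 - (-1)·0.8194 - (4)·0.0355) / (9) = 0.9642
  y = (11 - (2)·0.6466 - (3)·0.0355) / (8) = 1.2000
  z = (8 - (4)·0.6466 - (3)·0.8194) / (9) = 0.3284
Residual b − A·x = (-0.7914, -1.5136, -2.4124)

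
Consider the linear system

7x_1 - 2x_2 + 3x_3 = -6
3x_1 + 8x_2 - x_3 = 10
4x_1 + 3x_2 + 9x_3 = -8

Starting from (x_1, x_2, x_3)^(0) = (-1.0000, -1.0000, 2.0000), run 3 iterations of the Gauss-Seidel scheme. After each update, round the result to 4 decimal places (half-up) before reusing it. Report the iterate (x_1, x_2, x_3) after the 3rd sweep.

Iteration 1:
  x_1 = (-6 - (-2)·-1.0000 - (3)·2.0000) / (7) = -2.0000
  x_2 = (10 - (3)·-2.0000 - (-1)·2.0000) / (8) = 2.2500
  x_3 = (-8 - (4)·-2.0000 - (3)·2.2500) / (9) = -0.7500
Iteration 2:
  x_1 = (-6 - (-2)·2.2500 - (3)·-0.7500) / (7) = 0.1071
  x_2 = (10 - (3)·0.1071 - (-1)·-0.7500) / (8) = 1.1161
  x_3 = (-8 - (4)·0.1071 - (3)·1.1161) / (9) = -1.3085
Iteration 3:
  x_1 = (-6 - (-2)·1.1161 - (3)·-1.3085) / (7) = 0.0225
  x_2 = (10 - (3)·0.0225 - (-1)·-1.3085) / (8) = 1.0780
  x_3 = (-8 - (4)·0.0225 - (3)·1.0780) / (9) = -1.2582

(0.0225, 1.0780, -1.2582)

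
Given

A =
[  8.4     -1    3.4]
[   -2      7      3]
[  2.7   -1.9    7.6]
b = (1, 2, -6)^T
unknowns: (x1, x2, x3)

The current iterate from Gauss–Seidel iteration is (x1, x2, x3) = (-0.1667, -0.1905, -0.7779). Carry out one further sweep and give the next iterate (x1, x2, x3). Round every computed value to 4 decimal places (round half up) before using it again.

One sweep:
  x1 = (1 - (-1)·-0.1905 - (3.4)·-0.7779) / (8.4) = 0.4112
  x2 = (2 - (-2)·0.4112 - (3)·-0.7779) / (7) = 0.7366
  x3 = (-6 - (2.7)·0.4112 - (-1.9)·0.7366) / (7.6) = -0.7514

(0.4112, 0.7366, -0.7514)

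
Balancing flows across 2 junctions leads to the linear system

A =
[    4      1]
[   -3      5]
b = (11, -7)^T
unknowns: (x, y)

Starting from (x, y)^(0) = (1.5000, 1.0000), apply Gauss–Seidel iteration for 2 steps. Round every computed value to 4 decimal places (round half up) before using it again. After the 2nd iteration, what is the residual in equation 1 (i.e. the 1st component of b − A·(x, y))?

-0.1350

Iteration 1:
  x = (11 - (1)·1.0000) / (4) = 2.5000
  y = (-7 - (-3)·2.5000) / (5) = 0.1000
Iteration 2:
  x = (11 - (1)·0.1000) / (4) = 2.7250
  y = (-7 - (-3)·2.7250) / (5) = 0.2350
Residual b − A·x = (-0.1350, 0.0000)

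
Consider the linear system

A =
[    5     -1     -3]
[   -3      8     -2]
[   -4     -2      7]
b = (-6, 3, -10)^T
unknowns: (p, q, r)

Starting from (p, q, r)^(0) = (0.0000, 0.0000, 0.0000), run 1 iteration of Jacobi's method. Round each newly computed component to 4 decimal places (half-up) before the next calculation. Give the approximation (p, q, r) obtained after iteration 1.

(-1.2000, 0.3750, -1.4286)

Iteration 1:
  p = (-6 - (-1)·0.0000 - (-3)·0.0000) / (5) = -1.2000
  q = (3 - (-3)·0.0000 - (-2)·0.0000) / (8) = 0.3750
  r = (-10 - (-4)·0.0000 - (-2)·0.0000) / (7) = -1.4286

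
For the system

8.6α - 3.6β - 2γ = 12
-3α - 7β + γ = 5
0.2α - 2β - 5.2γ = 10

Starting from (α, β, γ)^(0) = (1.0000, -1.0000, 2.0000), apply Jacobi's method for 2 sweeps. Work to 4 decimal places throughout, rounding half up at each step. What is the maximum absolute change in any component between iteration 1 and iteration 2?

0.7542

Iteration 1:
  α = (12 - (-3.6)·-1.0000 - (-2)·2.0000) / (8.6) = 1.4419
  β = (5 - (-3)·1.0000 - (1)·2.0000) / (-7) = -0.8571
  γ = (10 - (0.2)·1.0000 - (-2)·-1.0000) / (-5.2) = -1.5000
Iteration 2:
  α = (12 - (-3.6)·-0.8571 - (-2)·-1.5000) / (8.6) = 0.6877
  β = (5 - (-3)·1.4419 - (1)·-1.5000) / (-7) = -1.5465
  γ = (10 - (0.2)·1.4419 - (-2)·-0.8571) / (-5.2) = -1.5380
Change: (-0.7542, -0.6894, -0.0380) → max |·| = 0.7542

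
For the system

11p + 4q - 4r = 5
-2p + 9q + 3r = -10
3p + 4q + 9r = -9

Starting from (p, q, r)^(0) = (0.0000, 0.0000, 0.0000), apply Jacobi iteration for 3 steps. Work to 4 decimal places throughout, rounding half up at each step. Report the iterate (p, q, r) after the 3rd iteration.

(0.4615, -0.7819, -0.8642)

Iteration 1:
  p = (5 - (4)·0.0000 - (-4)·0.0000) / (11) = 0.4545
  q = (-10 - (-2)·0.0000 - (3)·0.0000) / (9) = -1.1111
  r = (-9 - (3)·0.0000 - (4)·0.0000) / (9) = -1.0000
Iteration 2:
  p = (5 - (4)·-1.1111 - (-4)·-1.0000) / (11) = 0.4949
  q = (-10 - (-2)·0.4545 - (3)·-1.0000) / (9) = -0.6768
  r = (-9 - (3)·0.4545 - (4)·-1.1111) / (9) = -0.6577
Iteration 3:
  p = (5 - (4)·-0.6768 - (-4)·-0.6577) / (11) = 0.4615
  q = (-10 - (-2)·0.4949 - (3)·-0.6577) / (9) = -0.7819
  r = (-9 - (3)·0.4949 - (4)·-0.6768) / (9) = -0.8642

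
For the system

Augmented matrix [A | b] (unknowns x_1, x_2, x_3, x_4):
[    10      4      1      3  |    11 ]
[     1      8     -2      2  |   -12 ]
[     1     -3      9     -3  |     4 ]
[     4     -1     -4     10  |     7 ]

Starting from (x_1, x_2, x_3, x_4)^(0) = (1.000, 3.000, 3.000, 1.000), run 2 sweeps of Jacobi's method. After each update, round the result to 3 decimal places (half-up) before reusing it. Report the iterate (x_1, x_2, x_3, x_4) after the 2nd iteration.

(0.843, -1.446, 0.747, 1.534)

Iteration 1:
  x_1 = (11 - (4)·3.000 - (1)·3.000 - (3)·1.000) / (10) = -0.700
  x_2 = (-12 - (1)·1.000 - (-2)·3.000 - (2)·1.000) / (8) = -1.125
  x_3 = (4 - (1)·1.000 - (-3)·3.000 - (-3)·1.000) / (9) = 1.667
  x_4 = (7 - (4)·1.000 - (-1)·3.000 - (-4)·3.000) / (10) = 1.800
Iteration 2:
  x_1 = (11 - (4)·-1.125 - (1)·1.667 - (3)·1.800) / (10) = 0.843
  x_2 = (-12 - (1)·-0.700 - (-2)·1.667 - (2)·1.800) / (8) = -1.446
  x_3 = (4 - (1)·-0.700 - (-3)·-1.125 - (-3)·1.800) / (9) = 0.747
  x_4 = (7 - (4)·-0.700 - (-1)·-1.125 - (-4)·1.667) / (10) = 1.534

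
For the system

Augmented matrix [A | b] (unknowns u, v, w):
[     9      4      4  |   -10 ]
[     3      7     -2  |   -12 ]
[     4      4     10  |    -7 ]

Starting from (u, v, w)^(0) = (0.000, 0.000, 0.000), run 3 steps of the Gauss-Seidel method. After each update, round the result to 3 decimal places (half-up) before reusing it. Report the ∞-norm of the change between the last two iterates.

Iteration 1:
  u = (-10 - (4)·0.000 - (4)·0.000) / (9) = -1.111
  v = (-12 - (3)·-1.111 - (-2)·0.000) / (7) = -1.238
  w = (-7 - (4)·-1.111 - (4)·-1.238) / (10) = 0.240
Iteration 2:
  u = (-10 - (4)·-1.238 - (4)·0.240) / (9) = -0.668
  v = (-12 - (3)·-0.668 - (-2)·0.240) / (7) = -1.359
  w = (-7 - (4)·-0.668 - (4)·-1.359) / (10) = 0.111
Iteration 3:
  u = (-10 - (4)·-1.359 - (4)·0.111) / (9) = -0.556
  v = (-12 - (3)·-0.556 - (-2)·0.111) / (7) = -1.444
  w = (-7 - (4)·-0.556 - (4)·-1.444) / (10) = 0.100
Change: (0.112, -0.085, -0.011) → max |·| = 0.112

0.112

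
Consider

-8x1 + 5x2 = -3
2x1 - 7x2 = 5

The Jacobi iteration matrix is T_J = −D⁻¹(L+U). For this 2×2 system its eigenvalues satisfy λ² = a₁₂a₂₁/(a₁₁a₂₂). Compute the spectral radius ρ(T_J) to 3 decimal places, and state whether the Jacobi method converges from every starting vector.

0.423

a₁₂a₂₁/(a₁₁a₂₂) = (5)·(2) / ((-8)·(-7)) = 0.178571
ρ = √|0.178571| = √0.178571 = 0.423
ρ < 1, so Jacobi converges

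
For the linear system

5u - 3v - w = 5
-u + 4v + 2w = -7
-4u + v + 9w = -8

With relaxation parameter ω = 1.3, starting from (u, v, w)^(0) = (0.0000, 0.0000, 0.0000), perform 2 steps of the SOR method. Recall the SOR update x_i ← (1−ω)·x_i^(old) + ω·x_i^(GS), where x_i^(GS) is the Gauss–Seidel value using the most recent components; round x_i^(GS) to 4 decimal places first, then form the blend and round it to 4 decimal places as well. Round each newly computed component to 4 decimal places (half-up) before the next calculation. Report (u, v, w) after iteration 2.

(-0.5706, -1.8157, -1.1818)

Iteration 1:
  u: GS value = (5 - (-3)·0.0000 - (-1)·0.0000) / (5) = 1.0000;  u ← (1−ω)·0.0000 + ω·1.0000 = 1.3000
  v: GS value = (-7 - (-1)·1.3000 - (2)·0.0000) / (4) = -1.4250;  v ← (1−ω)·0.0000 + ω·-1.4250 = -1.8525
  w: GS value = (-8 - (-4)·1.3000 - (1)·-1.8525) / (9) = -0.1053;  w ← (1−ω)·0.0000 + ω·-0.1053 = -0.1369
Iteration 2:
  u: GS value = (5 - (-3)·-1.8525 - (-1)·-0.1369) / (5) = -0.1389;  u ← (1−ω)·1.3000 + ω·-0.1389 = -0.5706
  v: GS value = (-7 - (-1)·-0.5706 - (2)·-0.1369) / (4) = -1.8242;  v ← (1−ω)·-1.8525 + ω·-1.8242 = -1.8157
  w: GS value = (-8 - (-4)·-0.5706 - (1)·-1.8157) / (9) = -0.9407;  w ← (1−ω)·-0.1369 + ω·-0.9407 = -1.1818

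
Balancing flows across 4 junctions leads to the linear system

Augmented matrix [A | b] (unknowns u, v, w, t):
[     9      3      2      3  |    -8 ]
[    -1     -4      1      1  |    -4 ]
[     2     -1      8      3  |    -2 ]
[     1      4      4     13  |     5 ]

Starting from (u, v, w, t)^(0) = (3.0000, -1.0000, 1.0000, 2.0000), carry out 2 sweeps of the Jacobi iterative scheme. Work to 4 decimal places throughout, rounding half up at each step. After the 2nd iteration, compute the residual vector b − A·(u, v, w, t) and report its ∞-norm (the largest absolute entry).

Iteration 1:
  u = (-8 - (3)·-1.0000 - (2)·1.0000 - (3)·2.0000) / (9) = -1.4444
  v = (-4 - (-1)·3.0000 - (1)·1.0000 - (1)·2.0000) / (-4) = 1.0000
  w = (-2 - (2)·3.0000 - (-1)·-1.0000 - (3)·2.0000) / (8) = -1.8750
  t = (5 - (1)·3.0000 - (4)·-1.0000 - (4)·1.0000) / (13) = 0.1538
Iteration 2:
  u = (-8 - (3)·1.0000 - (2)·-1.8750 - (3)·0.1538) / (9) = -0.8568
  v = (-4 - (-1)·-1.4444 - (1)·-1.8750 - (1)·0.1538) / (-4) = 0.9308
  w = (-2 - (2)·-1.4444 - (-1)·1.0000 - (3)·0.1538) / (8) = 0.1784
  t = (5 - (1)·-1.4444 - (4)·1.0000 - (4)·-1.8750) / (13) = 0.7650
Residual b − A·x = (-5.7330, -2.0770, -3.0778, -8.5250); ∞-norm = 8.5250

8.5250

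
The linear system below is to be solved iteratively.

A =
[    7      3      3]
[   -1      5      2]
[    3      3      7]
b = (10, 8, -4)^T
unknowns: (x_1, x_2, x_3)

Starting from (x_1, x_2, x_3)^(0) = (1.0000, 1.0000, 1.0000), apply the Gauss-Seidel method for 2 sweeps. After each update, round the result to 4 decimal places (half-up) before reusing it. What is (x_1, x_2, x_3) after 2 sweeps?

(1.4566, 2.4432, -2.2428)

Iteration 1:
  x_1 = (10 - (3)·1.0000 - (3)·1.0000) / (7) = 0.5714
  x_2 = (8 - (-1)·0.5714 - (2)·1.0000) / (5) = 1.3143
  x_3 = (-4 - (3)·0.5714 - (3)·1.3143) / (7) = -1.3796
Iteration 2:
  x_1 = (10 - (3)·1.3143 - (3)·-1.3796) / (7) = 1.4566
  x_2 = (8 - (-1)·1.4566 - (2)·-1.3796) / (5) = 2.4432
  x_3 = (-4 - (3)·1.4566 - (3)·2.4432) / (7) = -2.2428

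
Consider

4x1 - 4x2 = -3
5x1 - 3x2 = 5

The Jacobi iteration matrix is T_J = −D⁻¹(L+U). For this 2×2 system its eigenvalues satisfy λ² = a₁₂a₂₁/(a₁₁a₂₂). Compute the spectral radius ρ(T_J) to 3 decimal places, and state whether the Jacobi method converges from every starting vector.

a₁₂a₂₁/(a₁₁a₂₂) = (-4)·(5) / ((4)·(-3)) = 1.666667
ρ = √|1.666667| = √1.666667 = 1.291
ρ > 1, so Jacobi diverges

1.291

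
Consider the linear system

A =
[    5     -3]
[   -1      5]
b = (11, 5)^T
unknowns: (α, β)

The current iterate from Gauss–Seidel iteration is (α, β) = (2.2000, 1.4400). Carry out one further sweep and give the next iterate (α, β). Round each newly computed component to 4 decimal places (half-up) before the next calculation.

(3.0640, 1.6128)

One sweep:
  α = (11 - (-3)·1.4400) / (5) = 3.0640
  β = (5 - (-1)·3.0640) / (5) = 1.6128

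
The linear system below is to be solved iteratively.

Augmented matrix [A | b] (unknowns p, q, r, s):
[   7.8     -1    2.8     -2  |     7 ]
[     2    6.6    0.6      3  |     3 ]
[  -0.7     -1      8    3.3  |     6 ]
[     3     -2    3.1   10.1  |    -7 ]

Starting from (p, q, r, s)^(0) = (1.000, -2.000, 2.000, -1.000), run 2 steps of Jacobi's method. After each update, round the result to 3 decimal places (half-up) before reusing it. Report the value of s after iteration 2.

Iteration 1:
  p = (7 - (-1)·-2.000 - (2.8)·2.000 - (-2)·-1.000) / (7.8) = -0.333
  q = (3 - (2)·1.000 - (0.6)·2.000 - (3)·-1.000) / (6.6) = 0.424
  r = (6 - (-0.7)·1.000 - (-1)·-2.000 - (3.3)·-1.000) / (8) = 1.000
  s = (-7 - (3)·1.000 - (-2)·-2.000 - (3.1)·2.000) / (10.1) = -2.000
Iteration 2:
  p = (7 - (-1)·0.424 - (2.8)·1.000 - (-2)·-2.000) / (7.8) = 0.080
  q = (3 - (2)·-0.333 - (0.6)·1.000 - (3)·-2.000) / (6.6) = 1.374
  r = (6 - (-0.7)·-0.333 - (-1)·0.424 - (3.3)·-2.000) / (8) = 1.599
  s = (-7 - (3)·-0.333 - (-2)·0.424 - (3.1)·1.000) / (10.1) = -0.817

-0.817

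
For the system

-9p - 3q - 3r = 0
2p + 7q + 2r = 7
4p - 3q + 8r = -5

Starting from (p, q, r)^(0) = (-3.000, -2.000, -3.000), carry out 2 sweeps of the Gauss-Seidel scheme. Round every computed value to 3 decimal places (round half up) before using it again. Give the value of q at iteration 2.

Iteration 1:
  p = (0 - (-3)·-2.000 - (-3)·-3.000) / (-9) = 1.667
  q = (7 - (2)·1.667 - (2)·-3.000) / (7) = 1.381
  r = (-5 - (4)·1.667 - (-3)·1.381) / (8) = -0.941
Iteration 2:
  p = (0 - (-3)·1.381 - (-3)·-0.941) / (-9) = -0.147
  q = (7 - (2)·-0.147 - (2)·-0.941) / (7) = 1.311
  r = (-5 - (4)·-0.147 - (-3)·1.311) / (8) = -0.060

1.311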